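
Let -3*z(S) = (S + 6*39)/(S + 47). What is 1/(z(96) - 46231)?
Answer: -13/601013 ≈ -2.1630e-5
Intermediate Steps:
z(S) = -(234 + S)/(3*(47 + S)) (z(S) = -(S + 6*39)/(3*(S + 47)) = -(S + 234)/(3*(47 + S)) = -(234 + S)/(3*(47 + S)))
1/(z(96) - 46231) = 1/((-234 - 1*96)/(3*(47 + 96)) - 46231) = 1/((⅓)*(-234 - 96)/143 - 46231) = 1/((⅓)*(1/143)*(-330) - 46231) = 1/(-10/13 - 46231) = 1/(-601013/13) = -13/601013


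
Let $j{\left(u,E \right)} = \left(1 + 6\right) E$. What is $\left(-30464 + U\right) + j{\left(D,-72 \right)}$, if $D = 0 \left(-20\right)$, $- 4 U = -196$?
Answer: $-30919$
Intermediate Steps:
$U = 49$ ($U = \left(- \frac{1}{4}\right) \left(-196\right) = 49$)
$D = 0$
$j{\left(u,E \right)} = 7 E$
$\left(-30464 + U\right) + j{\left(D,-72 \right)} = \left(-30464 + 49\right) + 7 \left(-72\right) = -30415 - 504 = -30919$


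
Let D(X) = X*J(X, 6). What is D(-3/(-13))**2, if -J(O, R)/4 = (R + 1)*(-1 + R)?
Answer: 176400/169 ≈ 1043.8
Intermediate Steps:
J(O, R) = -4*(1 + R)*(-1 + R) (J(O, R) = -4*(R + 1)*(-1 + R) = -4*(1 + R)*(-1 + R))
D(X) = -140*X (D(X) = X*(4 - 4*6**2) = X*(4 - 4*36) = X*(4 - 144) = X*(-140) = -140*X)
D(-3/(-13))**2 = (-(-420)/(-13))**2 = (-(-420)*(-1)/13)**2 = (-140*3/13)**2 = (-420/13)**2 = 176400/169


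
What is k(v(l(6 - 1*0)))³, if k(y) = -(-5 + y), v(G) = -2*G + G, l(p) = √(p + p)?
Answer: 305 + 174*√3 ≈ 606.38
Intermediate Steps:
l(p) = √2*√p (l(p) = √(2*p) = √2*√p)
v(G) = -G
k(y) = 5 - y
k(v(l(6 - 1*0)))³ = (5 - (-1)*√2*√(6 - 1*0))³ = (5 - (-1)*√2*√(6 + 0))³ = (5 - (-1)*√2*√6)³ = (5 - (-1)*2*√3)³ = (5 - (-2)*√3)³ = (5 + 2*√3)³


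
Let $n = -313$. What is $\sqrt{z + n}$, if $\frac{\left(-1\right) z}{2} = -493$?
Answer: $\sqrt{673} \approx 25.942$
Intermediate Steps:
$z = 986$ ($z = \left(-2\right) \left(-493\right) = 986$)
$\sqrt{z + n} = \sqrt{986 - 313} = \sqrt{673}$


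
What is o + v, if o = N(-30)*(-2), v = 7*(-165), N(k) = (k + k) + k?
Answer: -975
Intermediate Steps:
N(k) = 3*k (N(k) = 2*k + k = 3*k)
v = -1155
o = 180 (o = (3*(-30))*(-2) = -90*(-2) = 180)
o + v = 180 - 1155 = -975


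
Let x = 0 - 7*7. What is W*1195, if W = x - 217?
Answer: -317870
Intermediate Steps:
x = -49 (x = 0 - 49 = -49)
W = -266 (W = -49 - 217 = -266)
W*1195 = -266*1195 = -317870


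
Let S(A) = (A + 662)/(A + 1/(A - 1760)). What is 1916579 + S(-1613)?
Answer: 3475812914691/1813550 ≈ 1.9166e+6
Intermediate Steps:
S(A) = (662 + A)/(A + 1/(-1760 + A))
1916579 + S(-1613) = 1916579 + (-1165120 + (-1613)**2 - 1098*(-1613))/(1 + (-1613)**2 - 1760*(-1613)) = 1916579 + (-1165120 + 2601769 + 1771074)/(1 + 2601769 + 2838880) = 1916579 + 3207723/5440650 = 1916579 + (1/5440650)*3207723 = 1916579 + 1069241/1813550 = 3475812914691/1813550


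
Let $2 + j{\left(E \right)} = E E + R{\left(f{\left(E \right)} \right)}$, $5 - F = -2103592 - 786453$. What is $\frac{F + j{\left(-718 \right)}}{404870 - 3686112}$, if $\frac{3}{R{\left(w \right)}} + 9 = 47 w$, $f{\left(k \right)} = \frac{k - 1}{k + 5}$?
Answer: $- \frac{93230941211}{89827280992} \approx -1.0379$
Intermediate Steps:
$F = 2890050$ ($F = 5 - \left(-2103592 - 786453\right) = 5 - -2890045 = 5 + 2890045 = 2890050$)
$f{\left(k \right)} = \frac{-1 + k}{5 + k}$
$R{\left(w \right)} = \frac{3}{-9 + 47 w}$
$j{\left(E \right)} = -2 + E^{2} + \frac{3}{-9 + \frac{47 \left(-1 + E\right)}{5 + E}}$ ($j{\left(E \right)} = -2 + \left(E E + \frac{3}{-9 + 47 \frac{-1 + E}{5 + E}}\right) = -2 + \left(E^{2} + \frac{3}{-9 + \frac{47 \left(-1 + E\right)}{5 + E}}\right) = -2 + E^{2} + \frac{3}{-9 + \frac{47 \left(-1 + E\right)}{5 + E}}$)
$\frac{F + j{\left(-718 \right)}}{404870 - 3686112} = \frac{2890050 + \frac{199 - 92 \left(-718\right)^{2} - -52414 + 38 \left(-718\right)^{3}}{2 \left(-46 + 19 \left(-718\right)\right)}}{404870 - 3686112} = \frac{2890050 + \frac{199 - 47428208 + 52414 + 38 \left(-370146232\right)}{2 \left(-46 - 13642\right)}}{-3281242} = \left(2890050 + \frac{199 - 47428208 + 52414 - 14065556816}{2 \left(-13688\right)}\right) \left(- \frac{1}{3281242}\right) = \left(2890050 + \frac{1}{2} \left(- \frac{1}{13688}\right) \left(-14112932411\right)\right) \left(- \frac{1}{3281242}\right) = \left(2890050 + \frac{14112932411}{27376}\right) \left(- \frac{1}{3281242}\right) = \frac{93230941211}{27376} \left(- \frac{1}{3281242}\right) = - \frac{93230941211}{89827280992}$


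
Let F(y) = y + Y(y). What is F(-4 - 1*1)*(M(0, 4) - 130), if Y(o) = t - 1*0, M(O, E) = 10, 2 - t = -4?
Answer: -120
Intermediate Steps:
t = 6 (t = 2 - 1*(-4) = 2 + 4 = 6)
Y(o) = 6 (Y(o) = 6 - 1*0 = 6 + 0 = 6)
F(y) = 6 + y (F(y) = y + 6 = 6 + y)
F(-4 - 1*1)*(M(0, 4) - 130) = (6 + (-4 - 1*1))*(10 - 130) = (6 + (-4 - 1))*(-120) = (6 - 5)*(-120) = 1*(-120) = -120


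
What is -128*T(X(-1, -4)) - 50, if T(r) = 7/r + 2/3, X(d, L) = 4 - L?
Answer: -742/3 ≈ -247.33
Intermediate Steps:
T(r) = ⅔ + 7/r (T(r) = 7/r + 2*(⅓) = 7/r + ⅔ = ⅔ + 7/r)
-128*T(X(-1, -4)) - 50 = -128*(⅔ + 7/(4 - 1*(-4))) - 50 = -128*(⅔ + 7/(4 + 4)) - 50 = -128*(⅔ + 7/8) - 50 = -128*37/24 - 50 = -592/3 - 50 = -742/3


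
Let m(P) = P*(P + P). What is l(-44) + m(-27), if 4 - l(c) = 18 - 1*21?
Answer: 1465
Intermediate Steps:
m(P) = 2*P² (m(P) = P*(2*P) = 2*P²)
l(c) = 7 (l(c) = 4 - (18 - 1*21) = 4 - (18 - 21) = 4 - 1*(-3) = 4 + 3 = 7)
l(-44) + m(-27) = 7 + 2*(-27)² = 7 + 2*729 = 7 + 1458 = 1465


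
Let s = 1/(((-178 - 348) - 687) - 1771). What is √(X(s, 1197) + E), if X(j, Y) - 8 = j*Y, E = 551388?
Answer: √1227441892382/1492 ≈ 742.56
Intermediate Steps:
s = -1/2984 (s = 1/((-526 - 687) - 1771) = 1/(-1213 - 1771) = 1/(-2984) = -1/2984 ≈ -0.00033512)
X(j, Y) = 8 + Y*j (X(j, Y) = 8 + j*Y = 8 + Y*j)
√(X(s, 1197) + E) = √((8 + 1197*(-1/2984)) + 551388) = √((8 - 1197/2984) + 551388) = √(22675/2984 + 551388) = √(1645364467/2984) = √1227441892382/1492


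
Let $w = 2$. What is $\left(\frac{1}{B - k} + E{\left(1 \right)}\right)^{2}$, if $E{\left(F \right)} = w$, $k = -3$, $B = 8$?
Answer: $\frac{529}{121} \approx 4.3719$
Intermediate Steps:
$E{\left(F \right)} = 2$
$\left(\frac{1}{B - k} + E{\left(1 \right)}\right)^{2} = \left(\frac{1}{8 - -3} + 2\right)^{2} = \left(\frac{1}{8 + 3} + 2\right)^{2} = \left(\frac{1}{11} + 2\right)^{2} = \left(\frac{23}{11}\right)^{2} = \frac{529}{121}$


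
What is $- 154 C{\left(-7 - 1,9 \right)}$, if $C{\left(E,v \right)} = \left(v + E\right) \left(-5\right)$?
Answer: $770$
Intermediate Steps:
$C{\left(E,v \right)} = - 5 E - 5 v$ ($C{\left(E,v \right)} = \left(E + v\right) \left(-5\right) = - 5 E - 5 v$)
$- 154 C{\left(-7 - 1,9 \right)} = - 154 \left(- 5 \left(-7 - 1\right) - 45\right) = - 154 \left(\left(-5\right) \left(-8\right) - 45\right) = - 154 \left(40 - 45\right) = \left(-154\right) \left(-5\right) = 770$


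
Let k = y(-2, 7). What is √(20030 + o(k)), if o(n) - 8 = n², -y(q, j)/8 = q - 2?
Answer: √21062 ≈ 145.13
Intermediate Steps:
y(q, j) = 16 - 8*q (y(q, j) = -8*(q - 2) = -8*(-2 + q) = 16 - 8*q)
k = 32 (k = 16 - 8*(-2) = 16 + 16 = 32)
o(n) = 8 + n²
√(20030 + o(k)) = √(20030 + (8 + 32²)) = √(20030 + (8 + 1024)) = √(20030 + 1032) = √21062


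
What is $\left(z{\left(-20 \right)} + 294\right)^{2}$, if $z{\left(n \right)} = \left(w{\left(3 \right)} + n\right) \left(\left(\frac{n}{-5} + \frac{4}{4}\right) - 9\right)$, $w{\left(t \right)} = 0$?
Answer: $139876$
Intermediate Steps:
$z{\left(n \right)} = n \left(-8 - \frac{n}{5}\right)$ ($z{\left(n \right)} = \left(0 + n\right) \left(\left(\frac{n}{-5} + \frac{4}{4}\right) - 9\right) = n \left(\left(n \left(- \frac{1}{5}\right) + 4 \cdot \frac{1}{4}\right) - 9\right) = n \left(\left(- \frac{n}{5} + 1\right) - 9\right) = n \left(\left(1 - \frac{n}{5}\right) - 9\right) = n \left(-8 - \frac{n}{5}\right)$)
$\left(z{\left(-20 \right)} + 294\right)^{2} = \left(\frac{1}{5} \left(-20\right) \left(-40 - -20\right) + 294\right)^{2} = \left(\frac{1}{5} \left(-20\right) \left(-40 + 20\right) + 294\right)^{2} = \left(\frac{1}{5} \left(-20\right) \left(-20\right) + 294\right)^{2} = \left(80 + 294\right)^{2} = 374^{2} = 139876$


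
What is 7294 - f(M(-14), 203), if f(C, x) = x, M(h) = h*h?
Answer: 7091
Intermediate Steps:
M(h) = h**2
7294 - f(M(-14), 203) = 7294 - 1*203 = 7294 - 203 = 7091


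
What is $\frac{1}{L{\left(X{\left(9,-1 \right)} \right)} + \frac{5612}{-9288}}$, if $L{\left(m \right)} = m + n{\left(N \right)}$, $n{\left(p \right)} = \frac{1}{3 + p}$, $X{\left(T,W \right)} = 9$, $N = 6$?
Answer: $\frac{2322}{19753} \approx 0.11755$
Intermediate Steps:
$L{\left(m \right)} = \frac{1}{9} + m$ ($L{\left(m \right)} = m + \frac{1}{3 + 6} = m + \frac{1}{9} = \frac{1}{9} + m$)
$\frac{1}{L{\left(X{\left(9,-1 \right)} \right)} + \frac{5612}{-9288}} = \frac{1}{\left(\frac{1}{9} + 9\right) + \frac{5612}{-9288}} = \frac{1}{\frac{82}{9} + 5612 \left(- \frac{1}{9288}\right)} = \frac{1}{\frac{82}{9} - \frac{1403}{2322}} = \frac{1}{\frac{19753}{2322}} = \frac{2322}{19753}$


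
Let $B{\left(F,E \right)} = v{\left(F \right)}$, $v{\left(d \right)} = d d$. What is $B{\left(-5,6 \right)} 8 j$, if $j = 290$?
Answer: $58000$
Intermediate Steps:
$v{\left(d \right)} = d^{2}$
$B{\left(F,E \right)} = F^{2}$
$B{\left(-5,6 \right)} 8 j = \left(-5\right)^{2} \cdot 8 \cdot 290 = 25 \cdot 8 \cdot 290 = 200 \cdot 290 = 58000$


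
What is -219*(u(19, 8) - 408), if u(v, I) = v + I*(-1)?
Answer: 86943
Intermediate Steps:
u(v, I) = v - I
-219*(u(19, 8) - 408) = -219*((19 - 1*8) - 408) = -219*((19 - 8) - 408) = -219*(11 - 408) = -219*(-397) = 86943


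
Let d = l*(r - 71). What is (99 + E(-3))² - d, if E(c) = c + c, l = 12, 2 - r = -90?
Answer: 8397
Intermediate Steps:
r = 92 (r = 2 - 1*(-90) = 2 + 90 = 92)
E(c) = 2*c
d = 252 (d = 12*(92 - 71) = 12*21 = 252)
(99 + E(-3))² - d = (99 + 2*(-3))² - 1*252 = (99 - 6)² - 252 = 93² - 252 = 8649 - 252 = 8397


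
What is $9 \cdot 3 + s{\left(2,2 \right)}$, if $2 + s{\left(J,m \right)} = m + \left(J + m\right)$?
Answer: $31$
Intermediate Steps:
$s{\left(J,m \right)} = -2 + J + 2 m$ ($s{\left(J,m \right)} = -2 + \left(m + \left(J + m\right)\right) = -2 + \left(J + 2 m\right) = -2 + J + 2 m$)
$9 \cdot 3 + s{\left(2,2 \right)} = 9 \cdot 3 + \left(-2 + 2 + 2 \cdot 2\right) = 27 + \left(-2 + 2 + 4\right) = 27 + 4 = 31$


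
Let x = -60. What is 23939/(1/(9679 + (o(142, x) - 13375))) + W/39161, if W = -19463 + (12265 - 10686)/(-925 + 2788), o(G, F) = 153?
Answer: -6187907140042001/72956943 ≈ -8.4816e+7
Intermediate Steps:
W = -36257990/1863 (W = -19463 + 1579/1863 = -36257990/1863 ≈ -19462.)
23939/(1/(9679 + (o(142, x) - 13375))) + W/39161 = 23939/(1/(9679 + (153 - 13375))) - 36257990/1863/39161 = 23939/(1/(9679 - 13222)) - 36257990/1863*1/39161 = 23939/(1/(-3543)) - 36257990/72956943 = 23939/(-1/3543) - 36257990/72956943 = 23939*(-3543) - 36257990/72956943 = -84815877 - 36257990/72956943 = -6187907140042001/72956943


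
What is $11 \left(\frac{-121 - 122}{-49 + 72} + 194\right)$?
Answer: $\frac{46409}{23} \approx 2017.8$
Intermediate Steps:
$11 \left(\frac{-121 - 122}{-49 + 72} + 194\right) = 11 \left(- \frac{243}{23} + 194\right) = 11 \cdot \frac{4219}{23} = \frac{46409}{23}$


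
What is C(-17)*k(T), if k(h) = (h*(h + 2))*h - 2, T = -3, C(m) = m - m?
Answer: 0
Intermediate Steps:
C(m) = 0
k(h) = -2 + h**2*(2 + h) (k(h) = (h*(2 + h))*h - 2 = h**2*(2 + h) - 2 = -2 + h**2*(2 + h))
C(-17)*k(T) = 0*(-2 + (-3)**3 + 2*(-3)**2) = 0*(-2 - 27 + 2*9) = 0*(-2 - 27 + 18) = 0*(-11) = 0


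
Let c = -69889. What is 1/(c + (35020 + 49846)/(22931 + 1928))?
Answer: -24859/1737285785 ≈ -1.4309e-5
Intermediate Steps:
1/(c + (35020 + 49846)/(22931 + 1928)) = 1/(-69889 + (35020 + 49846)/(22931 + 1928)) = 1/(-69889 + 84866/24859) = 1/(-1737285785/24859) = -24859/1737285785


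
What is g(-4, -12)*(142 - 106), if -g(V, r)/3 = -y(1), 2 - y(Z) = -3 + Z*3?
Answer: 216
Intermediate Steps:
y(Z) = 5 - 3*Z (y(Z) = 2 - (-3 + Z*3) = 2 - (-3 + 3*Z) = 2 + (3 - 3*Z) = 5 - 3*Z)
g(V, r) = 6 (g(V, r) = -(-3)*(5 - 3*1) = -(-3)*(5 - 3) = -(-3)*2 = -3*(-2) = 6)
g(-4, -12)*(142 - 106) = 6*(142 - 106) = 6*36 = 216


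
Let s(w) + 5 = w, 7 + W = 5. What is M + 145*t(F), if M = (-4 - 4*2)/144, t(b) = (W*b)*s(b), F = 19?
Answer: -925681/12 ≈ -77140.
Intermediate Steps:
W = -2 (W = -7 + 5 = -2)
s(w) = -5 + w
t(b) = -2*b*(-5 + b) (t(b) = (-2*b)*(-5 + b) = -2*b*(-5 + b))
M = -1/12 (M = (-4 - 8)*(1/144) = -12*1/144 = -1/12 ≈ -0.083333)
M + 145*t(F) = -1/12 + 145*(2*19*(5 - 1*19)) = -1/12 + 145*(2*19*(5 - 19)) = -1/12 + 145*(2*19*(-14)) = -1/12 + 145*(-532) = -1/12 - 77140 = -925681/12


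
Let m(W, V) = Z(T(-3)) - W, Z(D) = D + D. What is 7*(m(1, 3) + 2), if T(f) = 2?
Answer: 35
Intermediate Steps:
Z(D) = 2*D
m(W, V) = 4 - W (m(W, V) = 2*2 - W = 4 - W)
7*(m(1, 3) + 2) = 7*((4 - 1*1) + 2) = 7*((4 - 1) + 2) = 7*(3 + 2) = 7*5 = 35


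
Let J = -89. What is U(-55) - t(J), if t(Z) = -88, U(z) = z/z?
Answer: 89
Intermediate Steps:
U(z) = 1
U(-55) - t(J) = 1 - 1*(-88) = 1 + 88 = 89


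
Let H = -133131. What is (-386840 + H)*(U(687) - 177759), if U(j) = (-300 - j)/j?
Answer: 21166532292940/229 ≈ 9.2430e+10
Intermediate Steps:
U(j) = (-300 - j)/j
(-386840 + H)*(U(687) - 177759) = (-386840 - 133131)*((-300 - 1*687)/687 - 177759) = -519971*((-300 - 687)/687 - 177759) = -519971*((1/687)*(-987) - 177759) = -519971*(-329/229 - 177759) = -519971*(-40707140/229) = 21166532292940/229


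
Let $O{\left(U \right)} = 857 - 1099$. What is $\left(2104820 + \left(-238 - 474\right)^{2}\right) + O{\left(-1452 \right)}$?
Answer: $2611522$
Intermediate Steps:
$O{\left(U \right)} = -242$
$\left(2104820 + \left(-238 - 474\right)^{2}\right) + O{\left(-1452 \right)} = \left(2104820 + \left(-238 - 474\right)^{2}\right) - 242 = \left(2104820 + \left(-712\right)^{2}\right) - 242 = \left(2104820 + 506944\right) - 242 = 2611764 - 242 = 2611522$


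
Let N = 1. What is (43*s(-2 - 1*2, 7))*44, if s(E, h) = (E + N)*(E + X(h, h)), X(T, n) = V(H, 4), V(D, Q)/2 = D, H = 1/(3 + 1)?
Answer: 19866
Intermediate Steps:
H = 1/4 ≈ 0.25000
V(D, Q) = 2*D
X(T, n) = 1/2 (X(T, n) = 2*(1/4) = 1/2)
s(E, h) = (1 + E)*(1/2 + E) (s(E, h) = (E + 1)*(E + 1/2) = (1 + E)*(1/2 + E))
(43*s(-2 - 1*2, 7))*44 = (43*(1/2 + (-2 - 1*2)**2 + 3*(-2 - 1*2)/2))*44 = (43*(1/2 + (-2 - 2)**2 + 3*(-2 - 2)/2))*44 = (43*(1/2 + (-4)**2 + (3/2)*(-4)))*44 = (43*(1/2 + 16 - 6))*44 = (43*(21/2))*44 = (903/2)*44 = 19866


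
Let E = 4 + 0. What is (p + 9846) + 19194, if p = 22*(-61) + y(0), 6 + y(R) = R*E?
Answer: 27692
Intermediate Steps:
E = 4
y(R) = -6 + 4*R (y(R) = -6 + R*4 = -6 + 4*R)
p = -1348 (p = 22*(-61) + (-6 + 4*0) = -1342 + (-6 + 0) = -1342 - 6 = -1348)
(p + 9846) + 19194 = (-1348 + 9846) + 19194 = 8498 + 19194 = 27692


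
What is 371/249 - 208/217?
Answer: 28715/54033 ≈ 0.53143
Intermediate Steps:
371/249 - 208/217 = 28715/54033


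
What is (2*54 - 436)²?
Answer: 107584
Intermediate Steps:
(2*54 - 436)² = (108 - 436)² = (-328)² = 107584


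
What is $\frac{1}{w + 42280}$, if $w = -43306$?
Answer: $- \frac{1}{1026} \approx -0.00097466$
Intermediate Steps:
$\frac{1}{w + 42280} = \frac{1}{-43306 + 42280} = \frac{1}{-1026} = - \frac{1}{1026}$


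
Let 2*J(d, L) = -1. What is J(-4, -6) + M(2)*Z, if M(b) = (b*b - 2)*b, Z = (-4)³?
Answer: -513/2 ≈ -256.50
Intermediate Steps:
J(d, L) = -½ (J(d, L) = (½)*(-1) = -½)
Z = -64
M(b) = b*(-2 + b²) (M(b) = (b² - 2)*b = (-2 + b²)*b = b*(-2 + b²))
J(-4, -6) + M(2)*Z = -½ + (2*(-2 + 2²))*(-64) = -½ + (2*(-2 + 4))*(-64) = -½ + (2*2)*(-64) = -½ + 4*(-64) = -½ - 256 = -513/2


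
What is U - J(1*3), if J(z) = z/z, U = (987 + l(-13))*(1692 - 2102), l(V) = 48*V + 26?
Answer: -159491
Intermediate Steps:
l(V) = 26 + 48*V
U = -159490 (U = (987 + (26 + 48*(-13)))*(1692 - 2102) = (987 + (26 - 624))*(-410) = (987 - 598)*(-410) = 389*(-410) = -159490)
J(z) = 1
U - J(1*3) = -159490 - 1*1 = -159490 - 1 = -159491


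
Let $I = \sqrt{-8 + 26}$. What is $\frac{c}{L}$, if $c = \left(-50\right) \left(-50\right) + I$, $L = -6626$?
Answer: $- \frac{1250}{3313} - \frac{3 \sqrt{2}}{6626} \approx -0.37794$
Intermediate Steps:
$I = 3 \sqrt{2}$ ($I = \sqrt{18} = 3 \sqrt{2} \approx 4.2426$)
$c = 2500 + 3 \sqrt{2}$ ($c = \left(-50\right) \left(-50\right) + 3 \sqrt{2} = 2500 + 3 \sqrt{2} \approx 2504.2$)
$\frac{c}{L} = \frac{2500 + 3 \sqrt{2}}{-6626} = \left(2500 + 3 \sqrt{2}\right) \left(- \frac{1}{6626}\right) = - \frac{1250}{3313} - \frac{3 \sqrt{2}}{6626}$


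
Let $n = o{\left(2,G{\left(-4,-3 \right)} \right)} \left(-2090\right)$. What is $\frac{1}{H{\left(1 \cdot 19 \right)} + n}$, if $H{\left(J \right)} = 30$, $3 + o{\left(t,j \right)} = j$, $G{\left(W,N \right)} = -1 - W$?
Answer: $\frac{1}{30} \approx 0.033333$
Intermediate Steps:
$o{\left(t,j \right)} = -3 + j$
$n = 0$ ($n = \left(-3 - -3\right) \left(-2090\right) = \left(-3 + \left(-1 + 4\right)\right) \left(-2090\right) = \left(-3 + 3\right) \left(-2090\right) = 0 \left(-2090\right) = 0$)
$\frac{1}{H{\left(1 \cdot 19 \right)} + n} = \frac{1}{30 + 0} = \frac{1}{30}$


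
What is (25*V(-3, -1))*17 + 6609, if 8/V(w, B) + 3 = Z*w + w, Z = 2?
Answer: 18977/3 ≈ 6325.7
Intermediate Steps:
V(w, B) = 8/(-3 + 3*w) (V(w, B) = 8/(-3 + (2*w + w)) = 8/(-3 + 3*w))
(25*V(-3, -1))*17 + 6609 = (25*(8/(3*(-1 - 3))))*17 + 6609 = (25*((8/3)/(-4)))*17 + 6609 = (25*((8/3)*(-¼)))*17 + 6609 = (25*(-⅔))*17 + 6609 = -50/3*17 + 6609 = -850/3 + 6609 = 18977/3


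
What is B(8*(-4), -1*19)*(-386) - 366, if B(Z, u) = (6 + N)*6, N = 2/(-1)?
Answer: -9630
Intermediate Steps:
N = -2 (N = 2*(-1) = -2)
B(Z, u) = 24 (B(Z, u) = (6 - 2)*6 = 4*6 = 24)
B(8*(-4), -1*19)*(-386) - 366 = 24*(-386) - 366 = -9264 - 366 = -9630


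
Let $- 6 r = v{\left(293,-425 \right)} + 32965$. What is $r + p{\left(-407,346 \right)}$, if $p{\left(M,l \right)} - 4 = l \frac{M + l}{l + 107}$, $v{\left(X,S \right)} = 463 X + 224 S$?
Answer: $- \frac{5562806}{453} \approx -12280.0$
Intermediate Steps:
$v{\left(X,S \right)} = 224 S + 463 X$
$r = - \frac{36712}{3}$ ($r = - \frac{\left(224 \left(-425\right) + 463 \cdot 293\right) + 32965}{6} = - \frac{\left(-95200 + 135659\right) + 32965}{6} = - \frac{40459 + 32965}{6} = \left(- \frac{1}{6}\right) 73424 = - \frac{36712}{3} \approx -12237.0$)
$p{\left(M,l \right)} = 4 + \frac{l \left(M + l\right)}{107 + l}$ ($p{\left(M,l \right)} = 4 + l \frac{M + l}{l + 107} = 4 + l \frac{M + l}{107 + l} = 4 + \frac{l \left(M + l\right)}{107 + l}$)
$r + p{\left(-407,346 \right)} = - \frac{36712}{3} + \frac{428 + 346^{2} + 4 \cdot 346 - 140822}{107 + 346} = - \frac{36712}{3} + \frac{428 + 119716 + 1384 - 140822}{453} = - \frac{36712}{3} + \frac{1}{453} \left(-19294\right) = - \frac{36712}{3} - \frac{19294}{453} = - \frac{5562806}{453}$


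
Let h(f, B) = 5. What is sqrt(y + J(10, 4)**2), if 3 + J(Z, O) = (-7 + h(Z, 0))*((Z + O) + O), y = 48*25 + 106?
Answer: sqrt(2827) ≈ 53.170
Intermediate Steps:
y = 1306 (y = 1200 + 106 = 1306)
J(Z, O) = -3 - 4*O - 2*Z (J(Z, O) = -3 + (-7 + 5)*((Z + O) + O) = -3 - 2*((O + Z) + O) = -3 - 2*(Z + 2*O) = -3 + (-4*O - 2*Z) = -3 - 4*O - 2*Z)
sqrt(y + J(10, 4)**2) = sqrt(1306 + (-3 - 4*4 - 2*10)**2) = sqrt(1306 + (-3 - 16 - 20)**2) = sqrt(1306 + (-39)**2) = sqrt(1306 + 1521) = sqrt(2827)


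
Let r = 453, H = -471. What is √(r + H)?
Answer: 3*I*√2 ≈ 4.2426*I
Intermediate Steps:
√(r + H) = √(453 - 471) = √(-18) = 3*I*√2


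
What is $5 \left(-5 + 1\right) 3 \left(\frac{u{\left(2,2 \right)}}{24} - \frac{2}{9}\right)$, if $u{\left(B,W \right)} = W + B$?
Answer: $\frac{10}{3} \approx 3.3333$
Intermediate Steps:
$u{\left(B,W \right)} = B + W$
$5 \left(-5 + 1\right) 3 \left(\frac{u{\left(2,2 \right)}}{24} - \frac{2}{9}\right) = 5 \left(-5 + 1\right) 3 \left(\frac{2 + 2}{24} - \frac{2}{9}\right) = 5 \left(-4\right) 3 \left(4 \cdot \frac{1}{24} - \frac{2}{9}\right) = \left(-20\right) 3 \left(\frac{1}{6} - \frac{2}{9}\right) = \left(-60\right) \left(- \frac{1}{18}\right) = \frac{10}{3}$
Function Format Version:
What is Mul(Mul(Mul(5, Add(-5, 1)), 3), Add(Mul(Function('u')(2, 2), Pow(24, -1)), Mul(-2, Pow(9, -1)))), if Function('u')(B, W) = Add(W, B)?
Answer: Rational(10, 3) ≈ 3.3333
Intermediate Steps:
Function('u')(B, W) = Add(B, W)
Mul(Mul(Mul(5, Add(-5, 1)), 3), Add(Mul(Function('u')(2, 2), Pow(24, -1)), Mul(-2, Pow(9, -1)))) = Mul(Mul(Mul(5, Add(-5, 1)), 3), Add(Mul(Add(2, 2), Pow(24, -1)), Mul(-2, Pow(9, -1)))) = Mul(Mul(Mul(5, -4), 3), Add(Mul(4, Rational(1, 24)), Mul(-2, Rational(1, 9)))) = Mul(Mul(-20, 3), Add(Rational(1, 6), Rational(-2, 9))) = Mul(-60, Rational(-1, 18)) = Rational(10, 3)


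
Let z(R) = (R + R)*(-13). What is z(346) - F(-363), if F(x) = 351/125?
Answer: -1124851/125 ≈ -8998.8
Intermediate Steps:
F(x) = 351/125 (F(x) = 351*(1/125) = 351/125)
z(R) = -26*R (z(R) = (2*R)*(-13) = -26*R)
z(346) - F(-363) = -26*346 - 1*351/125 = -8996 - 351/125 = -1124851/125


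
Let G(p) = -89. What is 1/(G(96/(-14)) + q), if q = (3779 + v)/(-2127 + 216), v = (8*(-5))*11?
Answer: -91/8258 ≈ -0.011020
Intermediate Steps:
v = -440 (v = -40*11 = -440)
q = -159/91 (q = (3779 - 440)/(-2127 + 216) = 3339/(-1911) = 3339*(-1/1911) = -159/91 ≈ -1.7473)
1/(G(96/(-14)) + q) = 1/(-89 - 159/91) = 1/(-8258/91) = -91/8258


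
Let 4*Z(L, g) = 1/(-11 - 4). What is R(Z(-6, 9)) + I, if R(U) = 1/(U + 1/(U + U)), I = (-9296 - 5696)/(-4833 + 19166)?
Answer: -27860572/25813733 ≈ -1.0793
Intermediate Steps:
I = -14992/14333 ≈ -1.0460
Z(L, g) = -1/60 (Z(L, g) = 1/(4*(-11 - 4)) = (¼)/(-15) = (¼)*(-1/15) = -1/60)
R(U) = 1/(U + 1/(2*U))
R(Z(-6, 9)) + I = 2*(-1/60)/(1 + 2*(-1/60)²) - 14992/14333 = 2*(-1/60)/(1 + 2*(1/3600)) - 14992/14333 = 2*(-1/60)/(1 + 1/1800) - 14992/14333 = 2*(-1/60)/(1801/1800) - 14992/14333 = 2*(-1/60)*(1800/1801) - 14992/14333 = -60/1801 - 14992/14333 = -27860572/25813733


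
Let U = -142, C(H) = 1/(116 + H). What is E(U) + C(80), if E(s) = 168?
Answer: 32929/196 ≈ 168.01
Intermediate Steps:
E(U) + C(80) = 168 + 1/(116 + 80) = 168 + 1/196 = 32929/196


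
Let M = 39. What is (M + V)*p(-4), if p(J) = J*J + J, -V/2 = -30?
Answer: 1188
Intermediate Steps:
V = 60 (V = -2*(-30) = 60)
p(J) = J + J² (p(J) = J² + J = J + J²)
(M + V)*p(-4) = (39 + 60)*(-4*(1 - 4)) = 99*(-4*(-3)) = 99*12 = 1188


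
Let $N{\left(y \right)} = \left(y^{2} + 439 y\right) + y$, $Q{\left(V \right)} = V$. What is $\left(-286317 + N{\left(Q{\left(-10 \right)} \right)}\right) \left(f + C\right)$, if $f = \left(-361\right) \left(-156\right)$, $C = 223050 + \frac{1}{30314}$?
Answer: $- \frac{2461148456720725}{30314} \approx -8.1188 \cdot 10^{10}$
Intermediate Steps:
$C = \frac{6761537701}{30314}$ ($C = 223050 + \frac{1}{30314} = \frac{6761537701}{30314} \approx 2.2305 \cdot 10^{5}$)
$f = 56316$
$N{\left(y \right)} = y^{2} + 440 y$
$\left(-286317 + N{\left(Q{\left(-10 \right)} \right)}\right) \left(f + C\right) = \left(-286317 - 10 \left(440 - 10\right)\right) \left(56316 + \frac{6761537701}{30314}\right) = \left(-286317 - 4300\right) \frac{8468700925}{30314} = \left(-290617\right) \frac{8468700925}{30314} = - \frac{2461148456720725}{30314}$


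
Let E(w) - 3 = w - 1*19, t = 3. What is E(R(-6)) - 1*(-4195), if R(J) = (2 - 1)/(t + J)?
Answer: 12536/3 ≈ 4178.7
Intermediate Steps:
R(J) = 1/(3 + J) (R(J) = (2 - 1)/(3 + J) = 1/(3 + J))
E(w) = -16 + w (E(w) = 3 + (w - 1*19) = 3 + (w - 19) = 3 + (-19 + w) = -16 + w)
E(R(-6)) - 1*(-4195) = (-16 + 1/(3 - 6)) - 1*(-4195) = (-16 + 1/(-3)) + 4195 = (-16 - 1/3) + 4195 = -49/3 + 4195 = 12536/3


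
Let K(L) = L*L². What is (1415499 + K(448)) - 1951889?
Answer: 89379002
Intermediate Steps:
K(L) = L³
(1415499 + K(448)) - 1951889 = (1415499 + 448³) - 1951889 = (1415499 + 89915392) - 1951889 = 91330891 - 1951889 = 89379002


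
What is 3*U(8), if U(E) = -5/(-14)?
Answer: 15/14 ≈ 1.0714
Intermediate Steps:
U(E) = 5/14 (U(E) = -5*(-1/14) = 5/14)
3*U(8) = 3*(5/14) = 15/14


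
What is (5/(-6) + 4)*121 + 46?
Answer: 2575/6 ≈ 429.17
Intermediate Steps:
(5/(-6) + 4)*121 + 46 = (5*(-⅙) + 4)*121 + 46 = (-⅚ + 4)*121 + 46 = (19/6)*121 + 46 = 2299/6 + 46 = 2575/6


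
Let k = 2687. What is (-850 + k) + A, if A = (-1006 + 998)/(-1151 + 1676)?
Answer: 964417/525 ≈ 1837.0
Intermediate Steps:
A = -8/525 ≈ -0.015238
(-850 + k) + A = (-850 + 2687) - 8/525 = 1837 - 8/525 = 964417/525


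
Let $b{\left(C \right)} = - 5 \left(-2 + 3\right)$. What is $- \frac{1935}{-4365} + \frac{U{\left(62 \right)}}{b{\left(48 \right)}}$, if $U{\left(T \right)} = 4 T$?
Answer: $- \frac{23841}{485} \approx -49.157$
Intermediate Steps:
$b{\left(C \right)} = -5$ ($b{\left(C \right)} = \left(-5\right) 1 = -5$)
$- \frac{1935}{-4365} + \frac{U{\left(62 \right)}}{b{\left(48 \right)}} = - \frac{1935}{-4365} + \frac{4 \cdot 62}{-5} = \left(-1935\right) \left(- \frac{1}{4365}\right) + 248 \left(- \frac{1}{5}\right) = \frac{43}{97} - \frac{248}{5} = - \frac{23841}{485}$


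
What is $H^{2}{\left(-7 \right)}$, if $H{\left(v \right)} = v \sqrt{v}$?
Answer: $-343$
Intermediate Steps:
$H{\left(v \right)} = v^{\frac{3}{2}}$
$H^{2}{\left(-7 \right)} = \left(\left(-7\right)^{\frac{3}{2}}\right)^{2} = \left(- 7 i \sqrt{7}\right)^{2} = -343$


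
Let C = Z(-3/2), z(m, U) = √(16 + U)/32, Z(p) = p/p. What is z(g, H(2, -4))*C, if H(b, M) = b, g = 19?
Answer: 3*√2/32 ≈ 0.13258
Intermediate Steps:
Z(p) = 1
z(m, U) = √(16 + U)/32 (z(m, U) = √(16 + U)*(1/32) = √(16 + U)/32)
C = 1
z(g, H(2, -4))*C = (√(16 + 2)/32)*1 = (√18/32)*1 = ((3*√2)/32)*1 = (3*√2/32)*1 = 3*√2/32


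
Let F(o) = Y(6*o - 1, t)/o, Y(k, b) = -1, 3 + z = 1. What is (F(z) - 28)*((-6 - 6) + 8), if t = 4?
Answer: 110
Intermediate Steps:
z = -2 (z = -3 + 1 = -2)
F(o) = -1/o
(F(z) - 28)*((-6 - 6) + 8) = (-1/(-2) - 28)*((-6 - 6) + 8) = (-1*(-½) - 28)*(-12 + 8) = (½ - 28)*(-4) = -55/2*(-4) = 110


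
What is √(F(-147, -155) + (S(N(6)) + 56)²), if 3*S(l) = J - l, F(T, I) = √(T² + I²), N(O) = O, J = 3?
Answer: √(3025 + √45634) ≈ 56.909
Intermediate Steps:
F(T, I) = √(I² + T²)
S(l) = 1 - l/3 (S(l) = (3 - l)/3 = 1 - l/3)
√(F(-147, -155) + (S(N(6)) + 56)²) = √(√((-155)² + (-147)²) + ((1 - ⅓*6) + 56)²) = √(√(24025 + 21609) + ((1 - 2) + 56)²) = √(√45634 + (-1 + 56)²) = √(√45634 + 55²) = √(√45634 + 3025) = √(3025 + √45634)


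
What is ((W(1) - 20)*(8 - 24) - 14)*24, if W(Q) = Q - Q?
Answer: 7344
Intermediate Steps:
W(Q) = 0
((W(1) - 20)*(8 - 24) - 14)*24 = ((0 - 20)*(8 - 24) - 14)*24 = (-20*(-16) - 14)*24 = (320 - 14)*24 = 306*24 = 7344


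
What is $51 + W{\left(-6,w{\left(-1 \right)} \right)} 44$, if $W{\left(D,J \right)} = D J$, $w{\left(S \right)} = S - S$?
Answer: $51$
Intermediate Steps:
$w{\left(S \right)} = 0$
$51 + W{\left(-6,w{\left(-1 \right)} \right)} 44 = 51 + \left(-6\right) 0 \cdot 44 = 51 + 0 \cdot 44 = 51 + 0 = 51$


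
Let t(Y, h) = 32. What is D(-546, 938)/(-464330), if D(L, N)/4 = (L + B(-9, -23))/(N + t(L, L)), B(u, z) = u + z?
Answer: 578/112600025 ≈ 5.1332e-6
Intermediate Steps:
D(L, N) = 4*(-32 + L)/(32 + N) (D(L, N) = 4*((L + (-9 - 23))/(N + 32)) = 4*((L - 32)/(32 + N)) = 4*((-32 + L)/(32 + N)) = 4*(-32 + L)/(32 + N))
D(-546, 938)/(-464330) = (4*(-32 - 546)/(32 + 938))/(-464330) = (4*(-578)/970)*(-1/464330) = (4*(1/970)*(-578))*(-1/464330) = -1156/485*(-1/464330) = 578/112600025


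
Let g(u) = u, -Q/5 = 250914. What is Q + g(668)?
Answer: -1253902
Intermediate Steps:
Q = -1254570 (Q = -5*250914 = -1254570)
Q + g(668) = -1254570 + 668 = -1253902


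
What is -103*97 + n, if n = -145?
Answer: -10136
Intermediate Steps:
-103*97 + n = -103*97 - 145 = -9991 - 145 = -10136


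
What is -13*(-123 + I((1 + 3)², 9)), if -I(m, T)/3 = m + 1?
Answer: 2262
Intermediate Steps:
I(m, T) = -3 - 3*m (I(m, T) = -3*(m + 1) = -3*(1 + m) = -3 - 3*m)
-13*(-123 + I((1 + 3)², 9)) = -13*(-123 + (-3 - 3*(1 + 3)²)) = -13*(-123 + (-3 - 3*4²)) = -13*(-123 + (-3 - 3*16)) = -13*(-123 + (-3 - 48)) = -13*(-123 - 51) = -13*(-174) = 2262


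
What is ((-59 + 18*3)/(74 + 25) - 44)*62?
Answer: -270382/99 ≈ -2731.1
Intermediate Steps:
((-59 + 18*3)/(74 + 25) - 44)*62 = ((-59 + 54)/99 - 44)*62 = (-5*1/99 - 44)*62 = (-5/99 - 44)*62 = -4361/99*62 = -270382/99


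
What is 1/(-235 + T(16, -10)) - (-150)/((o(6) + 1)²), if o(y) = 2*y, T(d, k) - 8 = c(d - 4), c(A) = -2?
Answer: 34181/38701 ≈ 0.88321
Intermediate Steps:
T(d, k) = 6 (T(d, k) = 8 - 2 = 6)
1/(-235 + T(16, -10)) - (-150)/((o(6) + 1)²) = 1/(-235 + 6) - (-150)/((2*6 + 1)²) = 1/(-229) - (-150)/((12 + 1)²) = -1/229 - (-150)/(13²) = -1/229 - (-150)/169 = -1/229 - 1*(-150/169) = -1/229 + 150/169 = 34181/38701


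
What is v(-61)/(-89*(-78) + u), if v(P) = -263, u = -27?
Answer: -263/6915 ≈ -0.038033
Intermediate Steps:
v(-61)/(-89*(-78) + u) = -263/(-89*(-78) - 27) = -263/(6942 - 27) = -263/6915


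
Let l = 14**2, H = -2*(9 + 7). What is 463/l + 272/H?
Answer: -1203/196 ≈ -6.1378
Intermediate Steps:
H = -32 (H = -2*16 = -32)
l = 196
463/l + 272/H = 463/196 + 272/(-32) = 463*(1/196) + 272*(-1/32) = 463/196 - 17/2 = -1203/196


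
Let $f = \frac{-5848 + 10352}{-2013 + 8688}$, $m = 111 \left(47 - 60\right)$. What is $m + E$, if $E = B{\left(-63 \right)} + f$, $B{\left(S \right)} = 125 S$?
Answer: $- \frac{62193146}{6675} \approx -9317.3$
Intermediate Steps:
$m = -1443$ ($m = 111 \left(47 - 60\right) = 111 \left(-13\right) = -1443$)
$f = \frac{4504}{6675} \approx 0.67476$
$E = - \frac{52561121}{6675}$ ($E = 125 \left(-63\right) + \frac{4504}{6675} = -7875 + \frac{4504}{6675} = - \frac{52561121}{6675} \approx -7874.3$)
$m + E = -1443 - \frac{52561121}{6675} = - \frac{62193146}{6675}$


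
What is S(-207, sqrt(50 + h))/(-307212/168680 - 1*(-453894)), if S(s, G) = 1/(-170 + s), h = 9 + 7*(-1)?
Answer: -42170/7216018707729 ≈ -5.8439e-9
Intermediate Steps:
h = 2 (h = 9 - 7 = 2)
S(-207, sqrt(50 + h))/(-307212/168680 - 1*(-453894)) = 1/((-170 - 207)*(-307212/168680 - 1*(-453894))) = 1/((-377)*(-307212*1/168680 + 453894)) = -1/(377*(-76803/42170 + 453894)) = -1/(377*19140633177/42170) = -1/377*42170/19140633177 = -42170/7216018707729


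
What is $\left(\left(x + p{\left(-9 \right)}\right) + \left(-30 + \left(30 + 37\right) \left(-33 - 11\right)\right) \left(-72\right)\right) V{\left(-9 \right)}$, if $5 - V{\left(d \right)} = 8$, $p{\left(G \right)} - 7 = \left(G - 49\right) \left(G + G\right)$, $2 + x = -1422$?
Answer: $-642129$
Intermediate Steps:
$x = -1424$ ($x = -2 - 1422 = -1424$)
$p{\left(G \right)} = 7 + 2 G \left(-49 + G\right)$ ($p{\left(G \right)} = 7 + \left(G - 49\right) \left(G + G\right) = 7 + \left(-49 + G\right) 2 G = 7 + 2 G \left(-49 + G\right)$)
$V{\left(d \right)} = -3$ ($V{\left(d \right)} = 5 - 8 = -3$)
$\left(\left(x + p{\left(-9 \right)}\right) + \left(-30 + \left(30 + 37\right) \left(-33 - 11\right)\right) \left(-72\right)\right) V{\left(-9 \right)} = \left(\left(-1424 + \left(7 - -882 + 2 \left(-9\right)^{2}\right)\right) + \left(-30 + \left(30 + 37\right) \left(-33 - 11\right)\right) \left(-72\right)\right) \left(-3\right) = \left(\left(-1424 + \left(7 + 882 + 2 \cdot 81\right)\right) + \left(-30 + 67 \left(-44\right)\right) \left(-72\right)\right) \left(-3\right) = \left(\left(-1424 + \left(7 + 882 + 162\right)\right) + \left(-30 - 2948\right) \left(-72\right)\right) \left(-3\right) = \left(\left(-1424 + 1051\right) - -214416\right) \left(-3\right) = \left(-373 + 214416\right) \left(-3\right) = 214043 \left(-3\right) = -642129$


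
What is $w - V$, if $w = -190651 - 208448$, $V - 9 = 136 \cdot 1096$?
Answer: $-548164$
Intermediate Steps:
$V = 149065$ ($V = 9 + 136 \cdot 1096 = 9 + 149056 = 149065$)
$w = -399099$
$w - V = -399099 - 149065 = -548164$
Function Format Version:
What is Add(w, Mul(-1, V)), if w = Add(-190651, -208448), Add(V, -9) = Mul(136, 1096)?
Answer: -548164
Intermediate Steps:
V = 149065 (V = Add(9, Mul(136, 1096)) = Add(9, 149056) = 149065)
w = -399099
Add(w, Mul(-1, V)) = Add(-399099, Mul(-1, 149065)) = Add(-399099, -149065) = -548164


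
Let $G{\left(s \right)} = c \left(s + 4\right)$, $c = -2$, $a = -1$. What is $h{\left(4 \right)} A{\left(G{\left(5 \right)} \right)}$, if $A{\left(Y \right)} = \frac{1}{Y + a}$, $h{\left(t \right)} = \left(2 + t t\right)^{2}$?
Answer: $- \frac{324}{19} \approx -17.053$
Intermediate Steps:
$h{\left(t \right)} = \left(2 + t^{2}\right)^{2}$
$G{\left(s \right)} = -8 - 2 s$ ($G{\left(s \right)} = - 2 \left(s + 4\right) = - 2 \left(4 + s\right) = -8 - 2 s$)
$A{\left(Y \right)} = \frac{1}{-1 + Y}$ ($A{\left(Y \right)} = \frac{1}{Y - 1} = \frac{1}{-1 + Y}$)
$h{\left(4 \right)} A{\left(G{\left(5 \right)} \right)} = \frac{\left(2 + 4^{2}\right)^{2}}{-1 - 18} = \frac{\left(2 + 16\right)^{2}}{-1 - 18} = \frac{18^{2}}{-1 - 18} = \frac{324}{-19} = 324 \left(- \frac{1}{19}\right) = - \frac{324}{19}$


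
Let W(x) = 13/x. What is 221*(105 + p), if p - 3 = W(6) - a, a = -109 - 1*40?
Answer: 343655/6 ≈ 57276.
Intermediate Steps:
a = -149 (a = -109 - 40 = -149)
p = 925/6 (p = 3 + (13/6 - 1*(-149)) = 3 + (13*(⅙) + 149) = 3 + (13/6 + 149) = 3 + 907/6 = 925/6 ≈ 154.17)
221*(105 + p) = 221*(105 + 925/6) = 221*(1555/6) = 343655/6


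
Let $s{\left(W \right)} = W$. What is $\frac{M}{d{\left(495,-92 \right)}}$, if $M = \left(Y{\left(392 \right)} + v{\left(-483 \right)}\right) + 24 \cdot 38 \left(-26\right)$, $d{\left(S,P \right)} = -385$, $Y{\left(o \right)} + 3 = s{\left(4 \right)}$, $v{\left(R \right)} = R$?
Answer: $\frac{24194}{385} \approx 62.842$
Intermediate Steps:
$Y{\left(o \right)} = 1$ ($Y{\left(o \right)} = -3 + 4 = 1$)
$M = -24194$ ($M = \left(1 - 483\right) + 24 \cdot 38 \left(-26\right) = -482 + 912 \left(-26\right) = -482 - 23712 = -24194$)
$\frac{M}{d{\left(495,-92 \right)}} = - \frac{24194}{-385} = \left(-24194\right) \left(- \frac{1}{385}\right) = \frac{24194}{385}$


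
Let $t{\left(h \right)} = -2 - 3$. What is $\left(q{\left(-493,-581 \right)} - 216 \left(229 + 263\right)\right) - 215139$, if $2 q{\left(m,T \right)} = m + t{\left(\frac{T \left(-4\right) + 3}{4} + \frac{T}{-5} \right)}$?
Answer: $-321660$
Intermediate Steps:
$t{\left(h \right)} = -5$
$q{\left(m,T \right)} = - \frac{5}{2} + \frac{m}{2}$ ($q{\left(m,T \right)} = \frac{m - 5}{2} = \frac{-5 + m}{2} = - \frac{5}{2} + \frac{m}{2}$)
$\left(q{\left(-493,-581 \right)} - 216 \left(229 + 263\right)\right) - 215139 = \left(\left(- \frac{5}{2} + \frac{1}{2} \left(-493\right)\right) - 216 \left(229 + 263\right)\right) - 215139 = \left(\left(- \frac{5}{2} - \frac{493}{2}\right) - 106272\right) - 215139 = \left(-249 - 106272\right) - 215139 = -106521 - 215139 = -321660$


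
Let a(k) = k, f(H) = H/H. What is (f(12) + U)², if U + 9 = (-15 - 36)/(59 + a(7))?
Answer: 37249/484 ≈ 76.961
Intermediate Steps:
f(H) = 1
U = -215/22 (U = -9 + (-15 - 36)/(59 + 7) = -9 - 51/66 = -9 - 51*1/66 = -9 - 17/22 = -215/22 ≈ -9.7727)
(f(12) + U)² = (1 - 215/22)² = (-193/22)² = 37249/484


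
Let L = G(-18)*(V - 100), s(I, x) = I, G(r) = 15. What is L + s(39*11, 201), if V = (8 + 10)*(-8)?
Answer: -3231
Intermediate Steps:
V = -144 (V = 18*(-8) = -144)
L = -3660 (L = 15*(-144 - 100) = 15*(-244) = -3660)
L + s(39*11, 201) = -3660 + 39*11 = -3660 + 429 = -3231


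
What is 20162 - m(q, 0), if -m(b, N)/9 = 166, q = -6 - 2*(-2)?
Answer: 21656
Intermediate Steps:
q = -2 (q = -6 + 4 = -2)
m(b, N) = -1494 (m(b, N) = -9*166 = -1494)
20162 - m(q, 0) = 20162 - 1*(-1494) = 20162 + 1494 = 21656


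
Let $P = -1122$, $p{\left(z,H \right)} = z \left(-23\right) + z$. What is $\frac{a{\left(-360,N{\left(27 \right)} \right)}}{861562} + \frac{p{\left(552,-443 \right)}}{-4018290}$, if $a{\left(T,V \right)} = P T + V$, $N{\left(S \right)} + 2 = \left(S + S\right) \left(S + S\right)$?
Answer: $\frac{137103316899}{288500497415} \approx 0.47523$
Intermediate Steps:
$p{\left(z,H \right)} = - 22 z$ ($p{\left(z,H \right)} = - 23 z + z = - 22 z$)
$N{\left(S \right)} = -2 + 4 S^{2}$ ($N{\left(S \right)} = -2 + \left(S + S\right) \left(S + S\right) = -2 + 2 S 2 S = -2 + 4 S^{2}$)
$a{\left(T,V \right)} = V - 1122 T$ ($a{\left(T,V \right)} = - 1122 T + V = V - 1122 T$)
$\frac{a{\left(-360,N{\left(27 \right)} \right)}}{861562} + \frac{p{\left(552,-443 \right)}}{-4018290} = \frac{\left(-2 + 4 \cdot 27^{2}\right) - -403920}{861562} + \frac{\left(-22\right) 552}{-4018290} = \left(\left(-2 + 4 \cdot 729\right) + 403920\right) \frac{1}{861562} - - \frac{2024}{669715} = \left(\left(-2 + 2916\right) + 403920\right) \frac{1}{861562} + \frac{2024}{669715} = \left(2914 + 403920\right) \frac{1}{861562} + \frac{2024}{669715} = 406834 \cdot \frac{1}{861562} + \frac{2024}{669715} = \frac{203417}{430781} + \frac{2024}{669715} = \frac{137103316899}{288500497415}$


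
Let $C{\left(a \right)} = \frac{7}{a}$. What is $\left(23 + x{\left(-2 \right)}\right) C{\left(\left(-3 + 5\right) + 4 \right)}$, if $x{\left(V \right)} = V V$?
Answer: $\frac{63}{2} \approx 31.5$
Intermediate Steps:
$x{\left(V \right)} = V^{2}$
$\left(23 + x{\left(-2 \right)}\right) C{\left(\left(-3 + 5\right) + 4 \right)} = \left(23 + \left(-2\right)^{2}\right) \frac{7}{\left(-3 + 5\right) + 4} = \left(23 + 4\right) \frac{7}{2 + 4} = 27 \cdot \frac{7}{6} = \frac{63}{2}$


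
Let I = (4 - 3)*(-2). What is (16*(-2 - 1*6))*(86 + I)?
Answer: -10752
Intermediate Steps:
I = -2 (I = 1*(-2) = -2)
(16*(-2 - 1*6))*(86 + I) = (16*(-2 - 1*6))*(86 - 2) = (16*(-2 - 6))*84 = (16*(-8))*84 = -128*84 = -10752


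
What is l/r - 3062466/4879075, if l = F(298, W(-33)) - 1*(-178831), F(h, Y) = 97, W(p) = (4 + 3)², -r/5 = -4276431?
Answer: -12921823912526/20865027581325 ≈ -0.61931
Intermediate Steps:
r = 21382155 (r = -5*(-4276431) = 21382155)
W(p) = 49 (W(p) = 7² = 49)
l = 178928 (l = 97 - 1*(-178831) = 97 + 178831 = 178928)
l/r - 3062466/4879075 = 178928/21382155 - 3062466/4879075 = -12921823912526/20865027581325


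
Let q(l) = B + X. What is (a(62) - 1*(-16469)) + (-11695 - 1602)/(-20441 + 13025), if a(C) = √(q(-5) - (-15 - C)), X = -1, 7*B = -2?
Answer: 122147401/7416 + √3710/7 ≈ 16480.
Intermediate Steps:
B = -2/7 (B = (⅐)*(-2) = -2/7 ≈ -0.28571)
q(l) = -9/7 (q(l) = -2/7 - 1 = -9/7)
a(C) = √(96/7 + C) (a(C) = √(-9/7 - (-15 - C)) = √(-9/7 + (15 + C)) = √(96/7 + C))
(a(62) - 1*(-16469)) + (-11695 - 1602)/(-20441 + 13025) = (√(672 + 49*62)/7 - 1*(-16469)) + (-11695 - 1602)/(-20441 + 13025) = (√(672 + 3038)/7 + 16469) - 13297/(-7416) = (√3710/7 + 16469) - 13297*(-1/7416) = (16469 + √3710/7) + 13297/7416 = 122147401/7416 + √3710/7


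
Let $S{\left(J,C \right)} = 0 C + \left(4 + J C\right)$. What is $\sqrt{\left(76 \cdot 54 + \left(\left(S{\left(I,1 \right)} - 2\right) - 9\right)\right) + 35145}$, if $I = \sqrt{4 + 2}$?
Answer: $\sqrt{39242 + \sqrt{6}} \approx 198.1$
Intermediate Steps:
$I = \sqrt{6} \approx 2.4495$
$S{\left(J,C \right)} = 4 + C J$ ($S{\left(J,C \right)} = 0 + \left(4 + C J\right) = 4 + C J$)
$\sqrt{\left(76 \cdot 54 + \left(\left(S{\left(I,1 \right)} - 2\right) - 9\right)\right) + 35145} = \sqrt{\left(76 \cdot 54 - \left(7 - \sqrt{6}\right)\right) + 35145} = \sqrt{\left(4104 - \left(7 - \sqrt{6}\right)\right) + 35145} = \sqrt{\left(4097 + \sqrt{6}\right) + 35145} = \sqrt{39242 + \sqrt{6}}$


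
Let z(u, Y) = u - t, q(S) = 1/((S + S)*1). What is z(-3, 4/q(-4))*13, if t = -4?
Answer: 13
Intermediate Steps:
q(S) = 1/(2*S) (q(S) = 1/((2*S)*1) = 1/(2*S))
z(u, Y) = 4 + u (z(u, Y) = u - 1*(-4) = u + 4 = 4 + u)
z(-3, 4/q(-4))*13 = (4 - 3)*13 = 1*13 = 13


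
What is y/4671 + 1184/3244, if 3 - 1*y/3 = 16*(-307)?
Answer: 4446937/1262727 ≈ 3.5217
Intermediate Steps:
y = 14745 (y = 9 - 48*(-307) = 9 - 3*(-4912) = 9 + 14736 = 14745)
y/4671 + 1184/3244 = 14745/4671 + 1184/3244 = 14745*(1/4671) + 1184*(1/3244) = 4915/1557 + 296/811 = 4446937/1262727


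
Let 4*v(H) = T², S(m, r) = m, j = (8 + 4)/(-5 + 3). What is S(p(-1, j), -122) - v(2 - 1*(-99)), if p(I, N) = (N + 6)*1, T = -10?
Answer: -25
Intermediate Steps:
j = -6 (j = 12/(-2) = 12*(-½) = -6)
p(I, N) = 6 + N (p(I, N) = (6 + N)*1 = 6 + N)
v(H) = 25 (v(H) = (¼)*(-10)² = (¼)*100 = 25)
S(p(-1, j), -122) - v(2 - 1*(-99)) = (6 - 6) - 1*25 = 0 - 25 = -25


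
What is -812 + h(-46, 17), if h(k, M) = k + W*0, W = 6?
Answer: -858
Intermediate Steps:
h(k, M) = k (h(k, M) = k + 6*0 = k + 0 = k)
-812 + h(-46, 17) = -812 - 46 = -858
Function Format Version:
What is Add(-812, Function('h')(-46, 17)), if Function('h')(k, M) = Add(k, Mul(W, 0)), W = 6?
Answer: -858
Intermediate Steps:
Function('h')(k, M) = k (Function('h')(k, M) = Add(k, Mul(6, 0)) = Add(k, 0) = k)
Add(-812, Function('h')(-46, 17)) = Add(-812, -46) = -858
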